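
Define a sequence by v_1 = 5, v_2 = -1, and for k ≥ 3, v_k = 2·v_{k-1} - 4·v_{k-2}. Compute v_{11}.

v_3 = -22;  v_4 = -40;  v_5 = 8;  v_6 = 176;  v_7 = 320;  v_8 = -64;  v_9 = -1408;  v_{10} = -2560;  v_{11} = 512.

512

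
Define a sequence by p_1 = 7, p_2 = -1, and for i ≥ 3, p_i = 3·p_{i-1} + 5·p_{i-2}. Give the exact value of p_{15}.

Step forward from the initial values:
p_3 = 32; p_4 = 91; p_5 = 433; …; p_{12} = 9599986; p_{13} = 40248943; p_{14} = 168746759; p_{15} = 707484992.

707484992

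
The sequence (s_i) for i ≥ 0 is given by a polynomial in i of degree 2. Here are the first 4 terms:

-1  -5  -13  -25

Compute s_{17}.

-613

1st diffs: -4, -8, -12.
2nd diffs: -4, -4 (constant).
So s_i = -2i^2 - 2i - 1.
Evaluating at i = 17 gives s_{17} = -613.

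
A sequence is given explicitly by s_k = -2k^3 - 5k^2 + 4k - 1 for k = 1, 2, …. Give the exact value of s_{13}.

s_{13} = -2·13^3 - 5·13^2 + 4·13 - 1 = -5188.

-5188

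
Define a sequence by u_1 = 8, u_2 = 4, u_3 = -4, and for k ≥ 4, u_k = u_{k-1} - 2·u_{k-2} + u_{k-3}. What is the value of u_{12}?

Iterate the recurrence:
u_4 = -4; u_5 = 8; u_6 = 12; u_7 = -8; u_8 = -24; u_9 = 4; u_{10} = 44; u_{11} = 12; u_{12} = -72.

-72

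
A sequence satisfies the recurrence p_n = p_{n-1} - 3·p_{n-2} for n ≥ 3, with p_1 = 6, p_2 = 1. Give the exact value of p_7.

Compute successive terms:
p_3 = -17;  p_4 = -20;  p_5 = 31;  p_6 = 91;  p_7 = -2.

-2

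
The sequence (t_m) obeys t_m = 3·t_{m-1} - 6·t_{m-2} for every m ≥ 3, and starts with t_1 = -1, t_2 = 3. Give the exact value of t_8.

-405

Iterate the recurrence:
t_3 = 15;  t_4 = 27;  t_5 = -9;  t_6 = -189;  t_7 = -513;  t_8 = -405.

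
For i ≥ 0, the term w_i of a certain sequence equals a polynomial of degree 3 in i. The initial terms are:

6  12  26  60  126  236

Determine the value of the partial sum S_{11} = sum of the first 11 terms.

1st diffs: 6, 14, 34, 66, 110.
2nd diffs: 8, 20, 32, 44.
3rd diffs: 12, 12, 12 (constant).
Newton forward-difference form: w_i = 6 + 6·C(i,1) + 8·C(i,2) + 12·C(i,3).
Continuing: …, 402, 636, 950, 1356, …, w_{10} = 1866.
Summing i = 0..10 (11 terms) gives 5676.

5676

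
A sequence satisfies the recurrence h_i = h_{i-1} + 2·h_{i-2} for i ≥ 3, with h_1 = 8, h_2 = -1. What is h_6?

69

Applying the relation repeatedly:
h_3 = 15  h_4 = 13  h_5 = 43  h_6 = 69.
(Characteristic roots are 2 and -1.)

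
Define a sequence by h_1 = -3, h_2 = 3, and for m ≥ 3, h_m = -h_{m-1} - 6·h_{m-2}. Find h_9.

1095

h_3 = 15; h_4 = -33; h_5 = -57; h_6 = 255; h_7 = 87; h_8 = -1617; h_9 = 1095.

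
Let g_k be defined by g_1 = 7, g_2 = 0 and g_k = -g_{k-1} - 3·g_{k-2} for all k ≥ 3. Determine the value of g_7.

-21

g_3 = -21, g_4 = 21, g_5 = 42, g_6 = -105, g_7 = -21.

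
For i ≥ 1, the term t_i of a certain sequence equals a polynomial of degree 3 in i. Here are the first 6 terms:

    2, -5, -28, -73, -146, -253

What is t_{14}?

-3053

1st diffs: -7, -23, -45, -73, -107.
2nd diffs: -16, -22, -28, -34.
3rd diffs: -6, -6, -6 (constant).
Newton forward-difference form: t_i = 2 + (-7)·C(i-1,1) + (-16)·C(i-1,2) + (-6)·C(i-1,3).
At i = 14: i-1 = 13, so t_{14} = 2 - 91 - 1248 - 1716 = -3053.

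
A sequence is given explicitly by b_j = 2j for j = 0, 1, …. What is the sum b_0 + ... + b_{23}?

552

Over j = 0..23: Σj = 276.
Total = (2)·276 = 552.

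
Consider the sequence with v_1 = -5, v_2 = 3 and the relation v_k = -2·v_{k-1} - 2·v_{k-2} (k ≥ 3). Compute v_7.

Compute successive terms:
v_3 = 4; v_4 = -14; v_5 = 20; v_6 = -12; v_7 = -16.

-16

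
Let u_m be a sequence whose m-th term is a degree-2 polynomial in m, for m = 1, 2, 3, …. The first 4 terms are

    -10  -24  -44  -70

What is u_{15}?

-752

1st diffs: -14, -20, -26.
2nd diffs: -6, -6 (constant).
Newton forward-difference form: u_m = -10 + (-14)·C(m-1,1) + (-6)·C(m-1,2).
At m = 15: m-1 = 14, so u_{15} = -10 - 196 - 546 = -752.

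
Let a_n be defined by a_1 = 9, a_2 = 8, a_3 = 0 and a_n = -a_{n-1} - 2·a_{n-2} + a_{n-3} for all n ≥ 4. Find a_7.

-36

Applying the relation repeatedly:
a_4 = -7; a_5 = 15; a_6 = -1; a_7 = -36.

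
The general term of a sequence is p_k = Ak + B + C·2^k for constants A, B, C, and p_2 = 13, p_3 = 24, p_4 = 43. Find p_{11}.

The three given values yield: 2A + B + 4C = 13; 3A + B + 8C = 24; 4A + B + 16C = 43.
Subtracting the first from the second: A + 4C = 11.
Subtracting the second from the third: A + 8C = 19.
Solving: C = 2, A = 3, then B = -1.
So p_k = 3·k + (-1) + 2·2^k; at k=11 this is 4128.

4128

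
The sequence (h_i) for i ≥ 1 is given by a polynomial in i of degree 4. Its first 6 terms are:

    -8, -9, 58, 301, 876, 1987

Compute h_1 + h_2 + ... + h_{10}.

1st diffs: -1, 67, 243, 575, 1111.
2nd diffs: 68, 176, 332, 536.
3rd diffs: 108, 156, 204.
4th diffs: 48, 48 (constant).
Newton forward-difference form: h_i = -8 + (-1)·C(i-1,1) + 68·C(i-1,2) + 108·C(i-1,3) + 48·C(i-1,4).
Continuing: 3886, 6873, 11296, 17551.
Summing i = 1..10 (10 terms) gives 42811.

42811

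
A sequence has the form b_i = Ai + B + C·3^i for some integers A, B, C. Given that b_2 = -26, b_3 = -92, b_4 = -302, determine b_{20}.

-13947137486

Plug in i = 2, 3, 4: 2A + B + 9C = -26; 3A + B + 27C = -92; 4A + B + 81C = -302.
Subtracting the first from the second: A + 18C = -66.
Subtracting the second from the third: A + 54C = -210.
Solving: C = -4, A = 6, then B = -2.
So b_i = 6·i + (-2) + (-4)·3^i; at i=20 this is -13947137486.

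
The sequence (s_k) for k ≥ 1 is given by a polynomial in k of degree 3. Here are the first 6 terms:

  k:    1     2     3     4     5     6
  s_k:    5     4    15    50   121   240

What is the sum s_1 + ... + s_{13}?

1st diffs: -1, 11, 35, 71, 119.
2nd diffs: 12, 24, 36, 48.
3rd diffs: 12, 12, 12 (constant).
So s_k = 2k^3 - 6k^2 + 3k + 6.
Continuing: …, 419, 670, 1005, 1436, …, s_{13} = 3425.
Summing k = 1..13 (13 terms) gives 11999.

11999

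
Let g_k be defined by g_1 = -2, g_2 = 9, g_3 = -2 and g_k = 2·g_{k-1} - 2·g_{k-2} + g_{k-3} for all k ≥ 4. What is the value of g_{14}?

9

Applying the relation repeatedly:
g_4 = -24  g_5 = -35  g_6 = -24  …  g_{11} = -35  g_{12} = -24  g_{13} = -2  g_{14} = 9.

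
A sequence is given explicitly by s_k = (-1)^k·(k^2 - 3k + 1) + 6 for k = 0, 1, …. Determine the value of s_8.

(-1)^8 = 1; k^2 - 3k + 1 at k=8 is 41; so s_8 = 47.

47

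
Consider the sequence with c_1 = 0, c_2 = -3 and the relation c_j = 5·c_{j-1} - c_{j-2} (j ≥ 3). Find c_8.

-37947

Applying the relation repeatedly:
c_3 = -15; c_4 = -72; c_5 = -345; c_6 = -1653; c_7 = -7920; c_8 = -37947.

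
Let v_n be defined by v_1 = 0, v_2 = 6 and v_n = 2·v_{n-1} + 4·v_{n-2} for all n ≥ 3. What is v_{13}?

Step forward from the initial values:
v_3 = 12;  v_4 = 48;  v_5 = 144;  …;  v_{10} = 52224;  v_{11} = 168960;  v_{12} = 546816;  v_{13} = 1769472.

1769472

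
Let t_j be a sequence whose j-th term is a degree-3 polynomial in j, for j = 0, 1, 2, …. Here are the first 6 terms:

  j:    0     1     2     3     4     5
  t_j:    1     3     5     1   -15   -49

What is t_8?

-319

1st diffs: 2, 2, -4, -16, -34.
2nd diffs: 0, -6, -12, -18.
3rd diffs: -6, -6, -6 (constant).
So t_j = -j^3 + 3j^2 + 1.
Evaluating at j = 8 gives t_8 = -319.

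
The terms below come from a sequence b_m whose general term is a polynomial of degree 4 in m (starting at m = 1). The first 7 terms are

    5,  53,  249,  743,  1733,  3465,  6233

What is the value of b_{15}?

1st diffs: 48, 196, 494, 990, 1732, 2768.
2nd diffs: 148, 298, 496, 742, 1036.
3rd diffs: 150, 198, 246, 294.
4th diffs: 48, 48, 48 (constant).
So b_m = 2m^4 + 5m^3 - 6m^2 + m + 3.
Evaluating at m = 15 gives b_{15} = 116793.

116793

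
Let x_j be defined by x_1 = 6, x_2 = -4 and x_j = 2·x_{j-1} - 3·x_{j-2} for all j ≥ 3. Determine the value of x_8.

128

Applying the relation repeatedly:
x_3 = -26;  x_4 = -40;  x_5 = -2;  x_6 = 116;  x_7 = 238;  x_8 = 128.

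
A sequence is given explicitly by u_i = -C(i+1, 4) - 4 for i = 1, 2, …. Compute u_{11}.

-499

C(12, 4) = 495, so u_{11} = -499.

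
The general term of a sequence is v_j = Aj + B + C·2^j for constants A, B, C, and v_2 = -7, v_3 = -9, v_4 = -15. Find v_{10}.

-1011

Write the equations: 2A + B + 4C = -7; 3A + B + 8C = -9; 4A + B + 16C = -15.
Subtracting the first from the second: A + 4C = -2.
Subtracting the second from the third: A + 8C = -6.
Solving: C = -1, A = 2, then B = -7.
Hence v_{10} = 2·10 + (-7) + (-1)·1024 = -1011.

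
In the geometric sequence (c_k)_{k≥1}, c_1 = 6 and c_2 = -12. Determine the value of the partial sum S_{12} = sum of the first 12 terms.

Common ratio r = -2.
c_k = 6·(-2)^(k-1).
S = 6·((-2)^12 - 1)/(-2 - 1) = 6·(4096 - 1)/(-3) = -8190.

-8190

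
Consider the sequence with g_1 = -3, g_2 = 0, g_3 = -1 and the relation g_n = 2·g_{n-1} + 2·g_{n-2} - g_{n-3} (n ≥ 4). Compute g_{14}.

Step forward from the initial values:
g_4 = 1;  g_5 = 0;  g_6 = 3;  …;  g_{11} = 272;  g_{12} = 715;  g_{13} = 1869;  g_{14} = 4896.

4896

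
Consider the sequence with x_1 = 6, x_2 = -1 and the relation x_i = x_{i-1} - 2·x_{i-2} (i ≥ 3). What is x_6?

Applying the relation repeatedly:
x_3 = -13, x_4 = -11, x_5 = 15, x_6 = 37.

37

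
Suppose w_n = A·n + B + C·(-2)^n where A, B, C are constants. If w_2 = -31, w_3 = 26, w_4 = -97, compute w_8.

-1309

The three given values yield: 2A + B + 4C = -31; 3A + B - 8C = 26; 4A + B + 16C = -97.
Subtracting the first from the second: A - 12C = 57.
Subtracting the second from the third: A + 24C = -123.
Solving: C = -5, A = -3, then B = -5.
So w_n = -3·n + (-5) + (-5)·(-2)^n; at n=8 this is -1309.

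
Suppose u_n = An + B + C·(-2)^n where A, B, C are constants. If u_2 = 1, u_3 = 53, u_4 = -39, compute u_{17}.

524365

Write the equations: 2A + B + 4C = 1; 3A + B - 8C = 53; 4A + B + 16C = -39.
Subtracting the first from the second: A - 12C = 52.
Subtracting the second from the third: A + 24C = -92.
Solving: C = -4, A = 4, then B = 9.
Hence u_{17} = 4·17 + 9 + (-4)·(-131072) = 524365.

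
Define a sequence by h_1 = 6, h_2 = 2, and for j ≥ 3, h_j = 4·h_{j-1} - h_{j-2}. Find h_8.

1142

Applying the relation repeatedly:
h_3 = 2;  h_4 = 6;  h_5 = 22;  h_6 = 82;  h_7 = 306;  h_8 = 1142.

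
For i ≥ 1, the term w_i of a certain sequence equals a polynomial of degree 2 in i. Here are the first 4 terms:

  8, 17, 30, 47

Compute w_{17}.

632

1st diffs: 9, 13, 17.
2nd diffs: 4, 4 (constant).
Newton forward-difference form: w_i = 8 + 9·C(i-1,1) + 4·C(i-1,2).
At i = 17: i-1 = 16, so w_{17} = 8 + 144 + 480 = 632.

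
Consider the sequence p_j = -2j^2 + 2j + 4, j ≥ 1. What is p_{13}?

-308

p_{13} = -2·13^2 + 2·13 + 4 = -308.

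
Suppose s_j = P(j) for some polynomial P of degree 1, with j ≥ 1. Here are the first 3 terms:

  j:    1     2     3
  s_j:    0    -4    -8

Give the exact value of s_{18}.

1st diffs: -4, -4 (constant).
So s_j = -4j + 4.
Evaluating at j = 18 gives s_{18} = -68.

-68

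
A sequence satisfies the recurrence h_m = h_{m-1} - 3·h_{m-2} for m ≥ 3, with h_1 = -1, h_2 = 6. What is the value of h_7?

Step forward from the initial values:
h_3 = 9;  h_4 = -9;  h_5 = -36;  h_6 = -9;  h_7 = 99.

99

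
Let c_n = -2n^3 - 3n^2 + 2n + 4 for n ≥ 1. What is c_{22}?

-22700

c_{22} = -2·22^3 - 3·22^2 + 2·22 + 4 = -22700.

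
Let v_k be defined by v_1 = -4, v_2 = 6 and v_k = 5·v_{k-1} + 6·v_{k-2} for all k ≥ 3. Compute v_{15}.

22389761166

Applying the relation repeatedly:
v_3 = 6; v_4 = 66; v_5 = 366; …; v_{12} = 103656306; v_{13} = 621937806; v_{14} = 3731626866; v_{15} = 22389761166.
(Characteristic roots are 6 and -1.)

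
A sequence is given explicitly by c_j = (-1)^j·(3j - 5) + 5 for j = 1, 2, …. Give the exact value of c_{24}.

(-1)^24 = 1; 3j - 5 at j=24 is 67; so c_{24} = 72.

72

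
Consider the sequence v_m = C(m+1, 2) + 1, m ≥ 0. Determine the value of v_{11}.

67

C(12, 2) = 66, so v_{11} = 67.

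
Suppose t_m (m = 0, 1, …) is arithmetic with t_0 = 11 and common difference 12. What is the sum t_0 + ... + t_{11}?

t_m = 11 + (m - 0)·12.
t_{11} = 143; S = 12·(11 + 143)/2 = 924.

924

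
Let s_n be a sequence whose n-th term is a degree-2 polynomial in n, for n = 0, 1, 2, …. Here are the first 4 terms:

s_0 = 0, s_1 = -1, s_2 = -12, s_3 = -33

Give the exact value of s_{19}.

1st diffs: -1, -11, -21.
2nd diffs: -10, -10 (constant).
So s_n = -5n^2 + 4n.
Evaluating at n = 19 gives s_{19} = -1729.

-1729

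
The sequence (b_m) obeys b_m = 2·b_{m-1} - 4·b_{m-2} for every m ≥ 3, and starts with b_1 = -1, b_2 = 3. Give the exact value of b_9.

Applying the relation repeatedly:
b_3 = 10;  b_4 = 8;  b_5 = -24;  b_6 = -80;  b_7 = -64;  b_8 = 192;  b_9 = 640.

640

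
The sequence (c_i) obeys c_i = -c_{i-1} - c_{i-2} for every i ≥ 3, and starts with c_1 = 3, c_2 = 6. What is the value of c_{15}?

Iterate the recurrence:
c_3 = -9, c_4 = 3, c_5 = 6, …, c_{12} = -9, c_{13} = 3, c_{14} = 6, c_{15} = -9.

-9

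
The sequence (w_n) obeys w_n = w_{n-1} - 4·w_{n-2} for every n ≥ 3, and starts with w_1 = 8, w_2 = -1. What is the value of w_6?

219

Step forward from the initial values:
w_3 = -33; w_4 = -29; w_5 = 103; w_6 = 219.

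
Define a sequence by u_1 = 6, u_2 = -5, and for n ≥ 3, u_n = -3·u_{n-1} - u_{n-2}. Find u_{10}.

Compute successive terms:
u_3 = 9, u_4 = -22, u_5 = 57, u_6 = -149, u_7 = 390, u_8 = -1021, u_9 = 2673, u_{10} = -6998.

-6998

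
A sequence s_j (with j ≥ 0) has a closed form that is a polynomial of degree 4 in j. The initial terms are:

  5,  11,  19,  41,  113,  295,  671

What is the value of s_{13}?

20831

1st diffs: 6, 8, 22, 72, 182, 376.
2nd diffs: 2, 14, 50, 110, 194.
3rd diffs: 12, 36, 60, 84.
4th diffs: 24, 24, 24 (constant).
Newton forward-difference form: s_j = 5 + 6·C(j,1) + 2·C(j,2) + 12·C(j,3) + 24·C(j,4).
At j = 13: j = 13, so s_{13} = 5 + 78 + 156 + 3432 + 17160 = 20831.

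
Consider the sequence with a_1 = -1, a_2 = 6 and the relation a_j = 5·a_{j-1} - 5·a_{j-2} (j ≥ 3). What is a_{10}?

a_3 = 35, a_4 = 145, a_5 = 550, a_6 = 2025, a_7 = 7375, a_8 = 26750, a_9 = 96875, a_{10} = 350625.

350625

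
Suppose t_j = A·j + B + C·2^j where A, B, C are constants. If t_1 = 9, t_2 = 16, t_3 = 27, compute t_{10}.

2080

Write the equations: A + B + 2C = 9; 2A + B + 4C = 16; 3A + B + 8C = 27.
Subtracting the first from the second: A + 2C = 7.
Subtracting the second from the third: A + 4C = 11.
Solving: C = 2, A = 3, then B = 2.
Hence t_{10} = 3·10 + 2 + 2·1024 = 2080.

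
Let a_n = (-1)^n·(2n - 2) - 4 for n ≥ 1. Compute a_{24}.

42

(-1)^24 = 1; 2n - 2 at n=24 is 46; so a_{24} = 42.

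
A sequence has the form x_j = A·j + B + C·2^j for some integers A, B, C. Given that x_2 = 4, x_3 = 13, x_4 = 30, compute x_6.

128

Plug in j = 2, 3, 4: 2A + B + 4C = 4; 3A + B + 8C = 13; 4A + B + 16C = 30.
Subtracting the first from the second: A + 4C = 9.
Subtracting the second from the third: A + 8C = 17.
Solving: C = 2, A = 1, then B = -6.
So x_j = 1·j + (-6) + 2·2^j; at j=6 this is 128.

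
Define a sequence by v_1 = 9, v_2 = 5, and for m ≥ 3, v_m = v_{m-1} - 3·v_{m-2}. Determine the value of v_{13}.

v_3 = -22; v_4 = -37; v_5 = 29; …; v_{10} = 575; v_{11} = 2153; v_{12} = 428; v_{13} = -6031.

-6031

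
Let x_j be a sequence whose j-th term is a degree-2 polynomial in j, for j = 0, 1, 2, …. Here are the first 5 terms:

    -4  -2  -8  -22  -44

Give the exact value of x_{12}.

-508

1st diffs: 2, -6, -14, -22.
2nd diffs: -8, -8, -8 (constant).
Newton forward-difference form: x_j = -4 + 2·C(j,1) + (-8)·C(j,2).
At j = 12: j = 12, so x_{12} = -4 + 24 - 528 = -508.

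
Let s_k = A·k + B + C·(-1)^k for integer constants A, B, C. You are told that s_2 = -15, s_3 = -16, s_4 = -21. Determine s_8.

-33

The three given values yield: 2A + B + C = -15; 3A + B - C = -16; 4A + B + C = -21.
Subtracting the first from the second: A - 2C = -1.
Subtracting the second from the third: A + 2C = -5.
Solving: C = -1, A = -3, then B = -8.
So s_k = -3·k + (-8) + (-1)·(-1)^k; at k=8 this is -33.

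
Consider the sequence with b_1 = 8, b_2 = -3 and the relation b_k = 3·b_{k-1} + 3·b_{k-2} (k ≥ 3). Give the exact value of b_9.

Compute successive terms:
b_3 = 15, b_4 = 36, b_5 = 153, b_6 = 567, b_7 = 2160, b_8 = 8181, b_9 = 31023.

31023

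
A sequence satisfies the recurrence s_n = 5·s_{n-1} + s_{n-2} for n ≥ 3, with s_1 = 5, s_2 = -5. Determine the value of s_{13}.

Compute successive terms:
s_3 = -20, s_4 = -105, s_5 = -545, …, s_{10} = -2057405, s_{11} = -10683245, s_{12} = -55473630, s_{13} = -288051395.

-288051395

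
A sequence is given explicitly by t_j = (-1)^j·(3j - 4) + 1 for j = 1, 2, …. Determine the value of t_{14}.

39

(-1)^14 = 1; 3j - 4 at j=14 is 38; so t_{14} = 39.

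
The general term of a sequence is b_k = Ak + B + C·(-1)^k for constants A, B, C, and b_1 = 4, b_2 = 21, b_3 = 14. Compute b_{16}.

91

Write the equations: A + B - C = 4; 2A + B + C = 21; 3A + B - C = 14.
Subtracting the first from the second: A + 2C = 17.
Subtracting the second from the third: A - 2C = -7.
Solving: C = 6, A = 5, then B = 5.
Hence b_{16} = 5·16 + 5 + 6·1 = 91.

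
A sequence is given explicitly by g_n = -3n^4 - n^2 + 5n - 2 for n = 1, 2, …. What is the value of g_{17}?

g_{17} = -3·17^4 - 1·17^2 + 5·17 - 2 = -250769.

-250769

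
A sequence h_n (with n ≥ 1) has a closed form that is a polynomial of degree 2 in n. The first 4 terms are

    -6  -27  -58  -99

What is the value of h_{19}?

1st diffs: -21, -31, -41.
2nd diffs: -10, -10 (constant).
So h_n = -5n^2 - 6n + 5.
Evaluating at n = 19 gives h_{19} = -1914.

-1914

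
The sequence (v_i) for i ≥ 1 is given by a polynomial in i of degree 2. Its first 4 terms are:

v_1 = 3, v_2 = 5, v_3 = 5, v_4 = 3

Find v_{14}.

1st diffs: 2, 0, -2.
2nd diffs: -2, -2 (constant).
So v_i = -i^2 + 5i - 1.
Evaluating at i = 14 gives v_{14} = -127.

-127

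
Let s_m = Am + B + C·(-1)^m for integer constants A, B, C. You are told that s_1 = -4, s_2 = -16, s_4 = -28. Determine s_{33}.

At m = 1, 2, 4: A + B - C = -4; 2A + B + C = -16; 4A + B + C = -28.
Subtracting the first from the second: A + 2C = -12.
Subtracting the second from the third: 2A = -12.
Solving: C = -3, A = -6, then B = -1.
So s_m = -6·m + (-1) + (-3)·(-1)^m; at m=33 this is -196.

-196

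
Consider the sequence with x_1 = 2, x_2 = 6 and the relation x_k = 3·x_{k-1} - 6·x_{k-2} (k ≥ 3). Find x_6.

Applying the relation repeatedly:
x_3 = 6;  x_4 = -18;  x_5 = -90;  x_6 = -162.

-162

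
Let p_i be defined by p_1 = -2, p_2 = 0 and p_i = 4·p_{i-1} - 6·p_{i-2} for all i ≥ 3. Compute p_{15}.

Iterate the recurrence:
p_3 = 12  p_4 = 48  p_5 = 120  …  p_{12} = -8448  p_{13} = 75648  p_{14} = 353280  p_{15} = 959232.

959232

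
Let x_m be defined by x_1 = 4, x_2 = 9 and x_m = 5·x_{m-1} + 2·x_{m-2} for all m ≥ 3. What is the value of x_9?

1266929

Step forward from the initial values:
x_3 = 53; x_4 = 283; x_5 = 1521; x_6 = 8171; x_7 = 43897; x_8 = 235827; x_9 = 1266929.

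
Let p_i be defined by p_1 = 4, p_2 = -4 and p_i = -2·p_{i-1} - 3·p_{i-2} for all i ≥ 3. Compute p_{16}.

2900

p_3 = -4, p_4 = 20, p_5 = -28, …, p_{13} = 1316, p_{14} = -4996, p_{15} = 6044, p_{16} = 2900.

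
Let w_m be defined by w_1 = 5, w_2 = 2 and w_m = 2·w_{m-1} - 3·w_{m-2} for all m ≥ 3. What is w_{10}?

Iterate the recurrence:
w_3 = -11, w_4 = -28, w_5 = -23, w_6 = 38, w_7 = 145, w_8 = 176, w_9 = -83, w_{10} = -694.

-694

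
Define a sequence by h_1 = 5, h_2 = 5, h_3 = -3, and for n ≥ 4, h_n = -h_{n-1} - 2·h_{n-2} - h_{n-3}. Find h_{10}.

-1

h_4 = -12; h_5 = 13; h_6 = 14; h_7 = -28; h_8 = -13; h_9 = 55; h_{10} = -1.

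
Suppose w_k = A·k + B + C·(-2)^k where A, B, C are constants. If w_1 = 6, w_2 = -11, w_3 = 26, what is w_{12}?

The three given values yield: A + B - 2C = 6; 2A + B + 4C = -11; 3A + B - 8C = 26.
Subtracting the first from the second: A + 6C = -17.
Subtracting the second from the third: A - 12C = 37.
Solving: C = -3, A = 1, then B = -1.
So w_k = 1·k + (-1) + (-3)·(-2)^k; at k=12 this is -12277.

-12277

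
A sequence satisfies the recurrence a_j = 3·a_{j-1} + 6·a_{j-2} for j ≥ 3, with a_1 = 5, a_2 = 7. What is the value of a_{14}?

Applying the relation repeatedly:
a_3 = 51; a_4 = 195; a_5 = 891; …; a_{11} = 6160779; a_{12} = 26936307; a_{13} = 117773595; a_{14} = 514938627.

514938627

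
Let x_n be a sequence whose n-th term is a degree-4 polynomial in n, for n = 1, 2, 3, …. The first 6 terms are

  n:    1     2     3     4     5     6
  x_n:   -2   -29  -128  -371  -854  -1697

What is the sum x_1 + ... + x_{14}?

-148813

1st diffs: -27, -99, -243, -483, -843.
2nd diffs: -72, -144, -240, -360.
3rd diffs: -72, -96, -120.
4th diffs: -24, -24 (constant).
So x_n = -n^4 - 2n^3 + n^2 - n + 1.
Continuing: …, -3044, -5063, -7946, -11909, …, x_{14} = -43721.
Summing n = 1..14 (14 terms) gives -148813.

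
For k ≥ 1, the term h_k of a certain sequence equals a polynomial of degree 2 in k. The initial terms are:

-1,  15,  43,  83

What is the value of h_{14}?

1143

1st diffs: 16, 28, 40.
2nd diffs: 12, 12 (constant).
Newton forward-difference form: h_k = -1 + 16·C(k-1,1) + 12·C(k-1,2).
At k = 14: k-1 = 13, so h_{14} = -1 + 208 + 936 = 1143.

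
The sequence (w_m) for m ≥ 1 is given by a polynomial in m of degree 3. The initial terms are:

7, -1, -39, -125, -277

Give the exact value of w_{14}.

1st diffs: -8, -38, -86, -152.
2nd diffs: -30, -48, -66.
3rd diffs: -18, -18 (constant).
So w_m = -3m^3 + 3m^2 + 4m + 3.
Evaluating at m = 14 gives w_{14} = -7585.

-7585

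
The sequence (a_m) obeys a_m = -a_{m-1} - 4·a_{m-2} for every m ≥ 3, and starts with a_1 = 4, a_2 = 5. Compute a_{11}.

Applying the relation repeatedly:
a_3 = -21, a_4 = 1, a_5 = 83, a_6 = -87, a_7 = -245, a_8 = 593, a_9 = 387, a_{10} = -2759, a_{11} = 1211.

1211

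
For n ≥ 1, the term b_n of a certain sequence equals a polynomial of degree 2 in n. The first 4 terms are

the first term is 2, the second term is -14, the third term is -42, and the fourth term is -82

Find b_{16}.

-1498

1st diffs: -16, -28, -40.
2nd diffs: -12, -12 (constant).
So b_n = -6n^2 + 2n + 6.
Evaluating at n = 16 gives b_{16} = -1498.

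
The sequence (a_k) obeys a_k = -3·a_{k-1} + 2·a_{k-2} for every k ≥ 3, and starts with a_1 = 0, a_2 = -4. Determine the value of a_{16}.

-182568716

Applying the relation repeatedly:
a_3 = 12; a_4 = -44; a_5 = 156; …; a_{13} = 4041180; a_{14} = -14392876; a_{15} = 51260988; a_{16} = -182568716.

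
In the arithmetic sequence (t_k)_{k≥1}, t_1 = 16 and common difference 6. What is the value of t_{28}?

t_k = 16 + (k - 1)·6.
t_{28} = 16 + 27·6 = 178.

178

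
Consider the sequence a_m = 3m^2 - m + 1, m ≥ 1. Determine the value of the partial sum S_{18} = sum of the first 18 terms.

Over m = 1..18: Σm = 171, Σm² = 2109.
Total = (3)·2109 + (-1)·171 + (1)·18 = 6174.

6174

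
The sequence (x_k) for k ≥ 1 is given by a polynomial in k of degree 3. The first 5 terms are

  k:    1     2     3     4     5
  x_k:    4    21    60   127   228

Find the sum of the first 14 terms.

15617

1st diffs: 17, 39, 67, 101.
2nd diffs: 22, 28, 34.
3rd diffs: 6, 6 (constant).
So x_k = k^3 + 5k^2 - 5k + 3.
Continuing: …, 369, 556, 795, 1092, …, x_{14} = 3657.
Summing k = 1..14 (14 terms) gives 15617.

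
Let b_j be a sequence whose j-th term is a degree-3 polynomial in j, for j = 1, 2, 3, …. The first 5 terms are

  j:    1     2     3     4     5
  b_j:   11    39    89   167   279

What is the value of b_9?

1187

1st diffs: 28, 50, 78, 112.
2nd diffs: 22, 28, 34.
3rd diffs: 6, 6 (constant).
Newton forward-difference form: b_j = 11 + 28·C(j-1,1) + 22·C(j-1,2) + 6·C(j-1,3).
At j = 9: j-1 = 8, so b_9 = 11 + 224 + 616 + 336 = 1187.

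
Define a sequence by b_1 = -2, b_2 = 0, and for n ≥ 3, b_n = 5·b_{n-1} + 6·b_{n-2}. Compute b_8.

-79980

Compute successive terms:
b_3 = -12; b_4 = -60; b_5 = -372; b_6 = -2220; b_7 = -13332; b_8 = -79980.
(Characteristic roots are 6 and -1.)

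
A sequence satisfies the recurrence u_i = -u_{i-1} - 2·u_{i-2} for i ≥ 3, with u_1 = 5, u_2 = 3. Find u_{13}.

Step forward from the initial values:
u_3 = -13  u_4 = 7  u_5 = 19  …  u_{10} = -81  u_{11} = 203  u_{12} = -41  u_{13} = -365.

-365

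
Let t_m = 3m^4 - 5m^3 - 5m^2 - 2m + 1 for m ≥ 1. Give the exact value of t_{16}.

174817

t_{16} = 3·16^4 - 5·16^3 - 5·16^2 - 2·16 + 1 = 174817.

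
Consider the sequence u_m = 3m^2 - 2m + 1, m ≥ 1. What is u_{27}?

u_{27} = 3·27^2 - 2·27 + 1 = 2134.

2134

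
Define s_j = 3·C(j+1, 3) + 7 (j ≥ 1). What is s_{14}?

C(15, 3) = 455, so s_{14} = 1372.

1372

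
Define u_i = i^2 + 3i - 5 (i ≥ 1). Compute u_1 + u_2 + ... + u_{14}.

Over i = 1..14: Σi = 105, Σi² = 1015.
Total = (1)·1015 + (3)·105 + (-5)·14 = 1260.

1260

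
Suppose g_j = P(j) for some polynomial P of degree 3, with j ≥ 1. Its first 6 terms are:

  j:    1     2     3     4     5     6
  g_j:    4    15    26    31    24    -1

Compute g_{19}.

1st diffs: 11, 11, 5, -7, -25.
2nd diffs: 0, -6, -12, -18.
3rd diffs: -6, -6, -6 (constant).
So g_j = -j^3 + 6j^2 - 1.
Evaluating at j = 19 gives g_{19} = -4694.

-4694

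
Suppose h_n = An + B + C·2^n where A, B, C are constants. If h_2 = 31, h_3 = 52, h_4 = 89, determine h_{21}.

The three given values yield: 2A + B + 4C = 31; 3A + B + 8C = 52; 4A + B + 16C = 89.
Subtracting the first from the second: A + 4C = 21.
Subtracting the second from the third: A + 8C = 37.
Solving: C = 4, A = 5, then B = 5.
Hence h_{21} = 5·21 + 5 + 4·2097152 = 8388718.

8388718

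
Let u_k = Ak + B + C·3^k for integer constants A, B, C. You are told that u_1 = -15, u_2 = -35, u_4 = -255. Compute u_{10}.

Plug in k = 1, 2, 4: A + B + 3C = -15; 2A + B + 9C = -35; 4A + B + 81C = -255.
Subtracting the first from the second: A + 6C = -20.
Subtracting the second from the third: 2A + 72C = -220.
Solving: C = -3, A = -2, then B = -4.
Hence u_{10} = -2·10 + (-4) + (-3)·59049 = -177171.

-177171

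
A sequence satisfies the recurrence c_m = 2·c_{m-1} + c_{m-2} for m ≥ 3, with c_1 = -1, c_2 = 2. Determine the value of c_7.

Step forward from the initial values:
c_3 = 3;  c_4 = 8;  c_5 = 19;  c_6 = 46;  c_7 = 111.

111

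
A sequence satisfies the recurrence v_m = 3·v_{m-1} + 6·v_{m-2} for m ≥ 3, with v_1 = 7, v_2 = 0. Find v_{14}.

356852790

Iterate the recurrence:
v_3 = 42;  v_4 = 126;  v_5 = 630;  …;  v_{11} = 4269510;  v_{12} = 18666774;  v_{13} = 81617382;  v_{14} = 356852790.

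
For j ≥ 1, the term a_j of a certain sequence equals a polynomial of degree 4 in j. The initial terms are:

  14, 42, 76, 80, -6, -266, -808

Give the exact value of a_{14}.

-26610

1st diffs: 28, 34, 4, -86, -260, -542.
2nd diffs: 6, -30, -90, -174, -282.
3rd diffs: -36, -60, -84, -108.
4th diffs: -24, -24, -24 (constant).
Newton forward-difference form: a_j = 14 + 28·C(j-1,1) + 6·C(j-1,2) + (-36)·C(j-1,3) + (-24)·C(j-1,4).
At j = 14: j-1 = 13, so a_{14} = 14 + 364 + 468 - 10296 - 17160 = -26610.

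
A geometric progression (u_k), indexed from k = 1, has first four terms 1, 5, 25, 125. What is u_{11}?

9765625

Common ratio r = 5.
u_k = 1·5^(k-1).
u_{11} = 1·5^10 = 9765625.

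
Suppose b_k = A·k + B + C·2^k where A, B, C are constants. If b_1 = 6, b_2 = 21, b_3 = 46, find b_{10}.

At k = 1, 2, 3: A + B + 2C = 6; 2A + B + 4C = 21; 3A + B + 8C = 46.
Subtracting the first from the second: A + 2C = 15.
Subtracting the second from the third: A + 4C = 25.
Solving: C = 5, A = 5, then B = -9.
So b_k = 5·k + (-9) + 5·2^k; at k=10 this is 5161.

5161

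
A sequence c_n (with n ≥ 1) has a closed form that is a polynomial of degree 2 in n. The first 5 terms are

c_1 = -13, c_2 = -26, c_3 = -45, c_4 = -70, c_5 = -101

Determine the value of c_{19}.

1st diffs: -13, -19, -25, -31.
2nd diffs: -6, -6, -6 (constant).
So c_n = -3n^2 - 4n - 6.
Evaluating at n = 19 gives c_{19} = -1165.

-1165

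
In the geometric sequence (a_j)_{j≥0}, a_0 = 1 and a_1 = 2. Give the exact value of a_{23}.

Common ratio r = 2.
a_j = 1·2^(j-0).
a_{23} = 1·2^23 = 8388608.

8388608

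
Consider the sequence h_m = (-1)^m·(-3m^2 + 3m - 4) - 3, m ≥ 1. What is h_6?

-97

(-1)^6 = 1; -3m^2 + 3m - 4 at m=6 is -94; so h_6 = -97.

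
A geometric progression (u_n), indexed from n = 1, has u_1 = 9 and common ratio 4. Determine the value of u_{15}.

2415919104

u_n = 9·4^(n-1).
u_{15} = 9·4^14 = 2415919104.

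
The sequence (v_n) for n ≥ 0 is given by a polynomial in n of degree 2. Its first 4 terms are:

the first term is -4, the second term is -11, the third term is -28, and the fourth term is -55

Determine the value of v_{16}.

1st diffs: -7, -17, -27.
2nd diffs: -10, -10 (constant).
Newton forward-difference form: v_n = -4 + (-7)·C(n,1) + (-10)·C(n,2).
At n = 16: n = 16, so v_{16} = -4 - 112 - 1200 = -1316.

-1316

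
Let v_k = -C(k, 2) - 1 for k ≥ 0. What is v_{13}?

-79

C(13, 2) = 78, so v_{13} = -79.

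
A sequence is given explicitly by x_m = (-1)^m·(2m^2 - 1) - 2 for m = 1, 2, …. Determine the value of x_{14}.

389

(-1)^14 = 1; 2m^2 - 1 at m=14 is 391; so x_{14} = 389.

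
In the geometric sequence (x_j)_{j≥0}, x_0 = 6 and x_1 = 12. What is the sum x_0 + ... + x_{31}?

25769803770

Common ratio r = 2.
x_j = 6·2^(j-0).
S = 6·(2^32 - 1)/(2 - 1) = 6·(4294967296 - 1)/(1) = 25769803770.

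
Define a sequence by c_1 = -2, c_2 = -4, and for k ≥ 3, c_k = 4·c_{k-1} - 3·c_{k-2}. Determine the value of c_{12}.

-177148

Compute successive terms:
c_3 = -10  c_4 = -28  c_5 = -82  c_6 = -244  c_7 = -730  c_8 = -2188  c_9 = -6562  c_{10} = -19684  c_{11} = -59050  c_{12} = -177148.
(Characteristic roots are 3 and 1.)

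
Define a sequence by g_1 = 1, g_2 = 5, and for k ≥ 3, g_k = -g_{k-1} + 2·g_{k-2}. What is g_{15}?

-21843

Compute successive terms:
g_3 = -3;  g_4 = 13;  g_5 = -19;  …;  g_{12} = 2733;  g_{13} = -5459;  g_{14} = 10925;  g_{15} = -21843.
(Characteristic roots are 1 and -2.)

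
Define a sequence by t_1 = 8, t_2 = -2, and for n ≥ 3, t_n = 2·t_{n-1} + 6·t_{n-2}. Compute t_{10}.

239584

Compute successive terms:
t_3 = 44, t_4 = 76, t_5 = 416, t_6 = 1288, t_7 = 5072, t_8 = 17872, t_9 = 66176, t_{10} = 239584.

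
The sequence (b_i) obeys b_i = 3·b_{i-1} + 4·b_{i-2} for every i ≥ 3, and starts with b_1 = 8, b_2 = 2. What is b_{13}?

33554438

b_3 = 38; b_4 = 122; b_5 = 518; …; b_{10} = 524282; b_{11} = 2097158; b_{12} = 8388602; b_{13} = 33554438.
(Characteristic roots are 4 and -1.)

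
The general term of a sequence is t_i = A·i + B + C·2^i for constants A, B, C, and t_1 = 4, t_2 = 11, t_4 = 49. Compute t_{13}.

The three given values yield: A + B + 2C = 4; 2A + B + 4C = 11; 4A + B + 16C = 49.
Subtracting the first from the second: A + 2C = 7.
Subtracting the second from the third: 2A + 12C = 38.
Solving: C = 3, A = 1, then B = -3.
So t_i = 1·i + (-3) + 3·2^i; at i=13 this is 24586.

24586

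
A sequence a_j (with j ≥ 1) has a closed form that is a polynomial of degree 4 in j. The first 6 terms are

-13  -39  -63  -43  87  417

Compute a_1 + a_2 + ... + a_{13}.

59293

1st diffs: -26, -24, 20, 130, 330.
2nd diffs: 2, 44, 110, 200.
3rd diffs: 42, 66, 90.
4th diffs: 24, 24 (constant).
So a_j = j^4 - 3j^3 - 6j^2 - 2j - 3.
Continuing: …, 1061, 2157, 3867, 6377, …, a_{13} = 20927.
Summing j = 1..13 (13 terms) gives 59293.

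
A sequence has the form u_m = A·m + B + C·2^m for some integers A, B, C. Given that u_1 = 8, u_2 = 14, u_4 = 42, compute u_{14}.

At m = 1, 2, 4: A + B + 2C = 8; 2A + B + 4C = 14; 4A + B + 16C = 42.
Subtracting the first from the second: A + 2C = 6.
Subtracting the second from the third: 2A + 12C = 28.
Solving: C = 2, A = 2, then B = 2.
So u_m = 2·m + 2 + 2·2^m; at m=14 this is 32798.

32798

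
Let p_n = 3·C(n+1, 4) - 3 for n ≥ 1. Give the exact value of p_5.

42

C(6, 4) = 15, so p_5 = 42.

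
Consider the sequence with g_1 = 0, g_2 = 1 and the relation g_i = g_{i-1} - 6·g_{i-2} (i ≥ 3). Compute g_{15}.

30421

Applying the relation repeatedly:
g_3 = 1, g_4 = -5, g_5 = -11, …, g_{12} = 5059, g_{13} = -12155, g_{14} = -42509, g_{15} = 30421.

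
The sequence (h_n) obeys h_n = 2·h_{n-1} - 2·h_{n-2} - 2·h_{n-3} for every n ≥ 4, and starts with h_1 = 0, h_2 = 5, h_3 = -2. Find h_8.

188

h_4 = -14; h_5 = -34; h_6 = -36; h_7 = 24; h_8 = 188.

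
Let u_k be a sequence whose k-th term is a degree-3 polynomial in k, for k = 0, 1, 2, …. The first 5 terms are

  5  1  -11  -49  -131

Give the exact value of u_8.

1st diffs: -4, -12, -38, -82.
2nd diffs: -8, -26, -44.
3rd diffs: -18, -18 (constant).
Newton forward-difference form: u_k = 5 + (-4)·C(k,1) + (-8)·C(k,2) + (-18)·C(k,3).
At k = 8: k = 8, so u_8 = 5 - 32 - 224 - 1008 = -1259.

-1259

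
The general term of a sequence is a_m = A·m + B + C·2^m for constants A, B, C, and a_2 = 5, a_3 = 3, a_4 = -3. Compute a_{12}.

-4067

At m = 2, 3, 4: 2A + B + 4C = 5; 3A + B + 8C = 3; 4A + B + 16C = -3.
Subtracting the first from the second: A + 4C = -2.
Subtracting the second from the third: A + 8C = -6.
Solving: C = -1, A = 2, then B = 5.
So a_m = 2·m + 5 + (-1)·2^m; at m=12 this is -4067.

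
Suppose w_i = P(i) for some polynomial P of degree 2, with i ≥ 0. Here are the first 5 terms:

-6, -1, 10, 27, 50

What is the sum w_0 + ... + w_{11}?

1st diffs: 5, 11, 17, 23.
2nd diffs: 6, 6, 6 (constant).
Newton forward-difference form: w_i = -6 + 5·C(i,1) + 6·C(i,2).
Continuing: …, 79, 114, 155, 202, …, w_{11} = 379.
Summing i = 0..11 (12 terms) gives 1578.

1578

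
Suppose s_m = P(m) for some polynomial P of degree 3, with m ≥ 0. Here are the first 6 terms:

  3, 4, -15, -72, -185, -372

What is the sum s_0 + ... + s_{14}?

-33520

1st diffs: 1, -19, -57, -113, -187.
2nd diffs: -20, -38, -56, -74.
3rd diffs: -18, -18, -18 (constant).
Newton forward-difference form: s_m = 3 + 1·C(m,1) + (-20)·C(m,2) + (-18)·C(m,3).
Continuing: …, -651, -1040, -1557, -2220, …, s_{14} = -8355.
Summing m = 0..14 (15 terms) gives -33520.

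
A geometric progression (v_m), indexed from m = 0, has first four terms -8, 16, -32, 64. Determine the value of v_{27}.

1073741824

Common ratio r = -2.
v_m = (-8)·(-2)^(m-0).
v_{27} = (-8)·(-2)^27 = 1073741824.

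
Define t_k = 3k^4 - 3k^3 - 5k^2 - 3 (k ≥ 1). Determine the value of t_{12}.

56301

t_{12} = 3·12^4 - 3·12^3 - 5·12^2 - 3 = 56301.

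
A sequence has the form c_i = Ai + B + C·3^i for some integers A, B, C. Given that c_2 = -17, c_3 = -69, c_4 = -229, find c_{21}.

Write the equations: 2A + B + 9C = -17; 3A + B + 27C = -69; 4A + B + 81C = -229.
Subtracting the first from the second: A + 18C = -52.
Subtracting the second from the third: A + 54C = -160.
Solving: C = -3, A = 2, then B = 6.
Hence c_{21} = 2·21 + 6 + (-3)·10460353203 = -31381059561.

-31381059561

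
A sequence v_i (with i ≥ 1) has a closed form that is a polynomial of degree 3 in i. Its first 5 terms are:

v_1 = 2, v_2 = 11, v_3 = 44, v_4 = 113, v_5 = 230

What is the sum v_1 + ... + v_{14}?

21595

1st diffs: 9, 33, 69, 117.
2nd diffs: 24, 36, 48.
3rd diffs: 12, 12 (constant).
Newton forward-difference form: v_i = 2 + 9·C(i-1,1) + 24·C(i-1,2) + 12·C(i-1,3).
Continuing: …, 407, 656, 989, 1418, …, v_{14} = 5423.
Summing i = 1..14 (14 terms) gives 21595.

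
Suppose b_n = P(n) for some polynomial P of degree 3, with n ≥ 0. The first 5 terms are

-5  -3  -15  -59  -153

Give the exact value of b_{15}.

-9635

1st diffs: 2, -12, -44, -94.
2nd diffs: -14, -32, -50.
3rd diffs: -18, -18 (constant).
Newton forward-difference form: b_n = -5 + 2·C(n,1) + (-14)·C(n,2) + (-18)·C(n,3).
At n = 15: n = 15, so b_{15} = -5 + 30 - 1470 - 8190 = -9635.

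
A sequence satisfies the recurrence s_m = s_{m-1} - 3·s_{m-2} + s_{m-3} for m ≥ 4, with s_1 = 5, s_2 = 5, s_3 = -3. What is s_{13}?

-1319

Step forward from the initial values:
s_4 = -13  s_5 = 1  s_6 = 37  s_7 = 21  s_8 = -89  s_9 = -115  s_{10} = 173  s_{11} = 429  s_{12} = -205  s_{13} = -1319.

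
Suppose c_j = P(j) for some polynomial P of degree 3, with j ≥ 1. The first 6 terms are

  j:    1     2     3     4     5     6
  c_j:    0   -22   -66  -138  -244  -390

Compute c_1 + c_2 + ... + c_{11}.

1st diffs: -22, -44, -72, -106, -146.
2nd diffs: -22, -28, -34, -40.
3rd diffs: -6, -6, -6 (constant).
Newton forward-difference form: c_j = (-22)·C(j-1,1) + (-22)·C(j-1,2) + (-6)·C(j-1,3).
Continuing: …, -582, -826, -1128, -1494, …, c_{11} = -1930.
Summing j = 1..11 (11 terms) gives -6820.

-6820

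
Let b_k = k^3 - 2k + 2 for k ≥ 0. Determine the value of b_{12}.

b_{12} = 1·12^3 - 2·12 + 2 = 1706.

1706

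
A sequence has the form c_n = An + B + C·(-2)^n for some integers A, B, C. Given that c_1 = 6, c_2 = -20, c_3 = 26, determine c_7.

498

The three given values yield: A + B - 2C = 6; 2A + B + 4C = -20; 3A + B - 8C = 26.
Subtracting the first from the second: A + 6C = -26.
Subtracting the second from the third: A - 12C = 46.
Solving: C = -4, A = -2, then B = 0.
Hence c_7 = -2·7 + 0 + (-4)·(-128) = 498.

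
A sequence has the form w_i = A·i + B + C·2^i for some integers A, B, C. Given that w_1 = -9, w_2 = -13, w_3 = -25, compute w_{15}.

-131017

At i = 1, 2, 3: A + B + 2C = -9; 2A + B + 4C = -13; 3A + B + 8C = -25.
Subtracting the first from the second: A + 2C = -4.
Subtracting the second from the third: A + 4C = -12.
Solving: C = -4, A = 4, then B = -5.
Therefore w_{15} = 60 + (-5) + (-4)·32768 = -131017.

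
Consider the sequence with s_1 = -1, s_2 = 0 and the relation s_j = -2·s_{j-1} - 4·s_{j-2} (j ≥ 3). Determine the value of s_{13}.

s_3 = 4; s_4 = -8; s_5 = 0; …; s_{10} = -512; s_{11} = 0; s_{12} = 2048; s_{13} = -4096.

-4096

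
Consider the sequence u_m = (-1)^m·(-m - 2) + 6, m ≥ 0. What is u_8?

(-1)^8 = 1; -m - 2 at m=8 is -10; so u_8 = -4.

-4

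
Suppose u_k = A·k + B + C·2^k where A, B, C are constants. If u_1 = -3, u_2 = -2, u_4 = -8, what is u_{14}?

-16346

The three given values yield: A + B + 2C = -3; 2A + B + 4C = -2; 4A + B + 16C = -8.
Subtracting the first from the second: A + 2C = 1.
Subtracting the second from the third: 2A + 12C = -6.
Solving: C = -1, A = 3, then B = -4.
Therefore u_{14} = 42 + (-4) + (-1)·16384 = -16346.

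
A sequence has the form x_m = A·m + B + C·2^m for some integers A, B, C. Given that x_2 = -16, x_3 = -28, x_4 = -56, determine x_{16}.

The three given values yield: 2A + B + 4C = -16; 3A + B + 8C = -28; 4A + B + 16C = -56.
Subtracting the first from the second: A + 4C = -12.
Subtracting the second from the third: A + 8C = -28.
Solving: C = -4, A = 4, then B = -8.
So x_m = 4·m + (-8) + (-4)·2^m; at m=16 this is -262088.

-262088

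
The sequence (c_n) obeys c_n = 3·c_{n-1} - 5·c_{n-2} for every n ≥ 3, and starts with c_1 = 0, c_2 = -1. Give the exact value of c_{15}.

Compute successive terms:
c_3 = -3;  c_4 = -4;  c_5 = 3;  …;  c_{12} = -979;  c_{13} = 5328;  c_{14} = 20879;  c_{15} = 35997.

35997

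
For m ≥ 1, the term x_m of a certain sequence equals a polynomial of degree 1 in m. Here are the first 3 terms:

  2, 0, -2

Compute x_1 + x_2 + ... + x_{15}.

-180

1st diffs: -2, -2 (constant).
So x_m = -2m + 4.
Continuing: …, -4, -6, -8, -10, …, x_{15} = -26.
Summing m = 1..15 (15 terms) gives -180.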